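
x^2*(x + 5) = x^3 + 5*x^2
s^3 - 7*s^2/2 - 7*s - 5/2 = (s - 5)*(s + 1/2)*(s + 1)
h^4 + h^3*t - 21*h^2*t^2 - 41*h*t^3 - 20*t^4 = (h - 5*t)*(h + t)^2*(h + 4*t)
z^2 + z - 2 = (z - 1)*(z + 2)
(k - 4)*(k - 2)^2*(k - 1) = k^4 - 9*k^3 + 28*k^2 - 36*k + 16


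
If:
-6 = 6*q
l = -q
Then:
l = 1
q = -1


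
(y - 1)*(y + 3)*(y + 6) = y^3 + 8*y^2 + 9*y - 18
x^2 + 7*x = x*(x + 7)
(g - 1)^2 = g^2 - 2*g + 1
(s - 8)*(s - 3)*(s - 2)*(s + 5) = s^4 - 8*s^3 - 19*s^2 + 182*s - 240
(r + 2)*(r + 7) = r^2 + 9*r + 14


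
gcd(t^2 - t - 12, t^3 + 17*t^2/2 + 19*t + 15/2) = t + 3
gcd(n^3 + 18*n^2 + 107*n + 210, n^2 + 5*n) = n + 5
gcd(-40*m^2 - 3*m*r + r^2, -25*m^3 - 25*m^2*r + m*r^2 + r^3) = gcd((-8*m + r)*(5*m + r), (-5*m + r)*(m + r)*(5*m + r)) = 5*m + r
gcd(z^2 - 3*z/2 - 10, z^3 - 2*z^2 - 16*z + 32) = z - 4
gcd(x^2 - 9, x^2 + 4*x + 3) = x + 3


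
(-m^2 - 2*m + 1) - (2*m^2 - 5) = -3*m^2 - 2*m + 6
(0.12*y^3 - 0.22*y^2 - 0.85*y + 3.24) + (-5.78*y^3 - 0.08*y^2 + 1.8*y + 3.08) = -5.66*y^3 - 0.3*y^2 + 0.95*y + 6.32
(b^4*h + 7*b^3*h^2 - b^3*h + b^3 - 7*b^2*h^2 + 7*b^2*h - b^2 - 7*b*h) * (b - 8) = b^5*h + 7*b^4*h^2 - 9*b^4*h + b^4 - 63*b^3*h^2 + 15*b^3*h - 9*b^3 + 56*b^2*h^2 - 63*b^2*h + 8*b^2 + 56*b*h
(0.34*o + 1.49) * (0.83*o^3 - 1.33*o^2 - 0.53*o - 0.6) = 0.2822*o^4 + 0.7845*o^3 - 2.1619*o^2 - 0.9937*o - 0.894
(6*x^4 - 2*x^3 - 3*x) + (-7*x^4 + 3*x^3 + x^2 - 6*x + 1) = -x^4 + x^3 + x^2 - 9*x + 1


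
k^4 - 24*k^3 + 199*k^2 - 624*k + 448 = (k - 8)^2*(k - 7)*(k - 1)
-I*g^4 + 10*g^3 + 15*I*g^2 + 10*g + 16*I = (g - I)*(g + 2*I)*(g + 8*I)*(-I*g + 1)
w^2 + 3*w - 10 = (w - 2)*(w + 5)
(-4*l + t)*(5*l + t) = -20*l^2 + l*t + t^2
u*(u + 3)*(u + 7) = u^3 + 10*u^2 + 21*u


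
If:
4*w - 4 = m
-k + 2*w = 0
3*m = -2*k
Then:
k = 3/2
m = -1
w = 3/4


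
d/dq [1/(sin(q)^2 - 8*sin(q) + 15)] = 2*(4 - sin(q))*cos(q)/(sin(q)^2 - 8*sin(q) + 15)^2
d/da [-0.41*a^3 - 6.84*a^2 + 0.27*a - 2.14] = -1.23*a^2 - 13.68*a + 0.27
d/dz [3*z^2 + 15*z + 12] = 6*z + 15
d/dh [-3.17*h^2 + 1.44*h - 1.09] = 1.44 - 6.34*h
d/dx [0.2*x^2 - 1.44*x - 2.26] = 0.4*x - 1.44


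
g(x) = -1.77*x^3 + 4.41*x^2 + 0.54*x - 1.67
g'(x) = -5.31*x^2 + 8.82*x + 0.54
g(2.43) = 0.29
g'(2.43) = -9.38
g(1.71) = 3.30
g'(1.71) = 0.10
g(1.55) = 3.17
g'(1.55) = 1.45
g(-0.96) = 3.44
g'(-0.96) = -12.82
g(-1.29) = 8.77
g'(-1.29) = -19.67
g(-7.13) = 860.24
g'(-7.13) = -332.29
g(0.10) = -1.57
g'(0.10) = 1.37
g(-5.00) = 327.13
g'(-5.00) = -176.31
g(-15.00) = 6956.23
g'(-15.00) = -1326.51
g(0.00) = -1.67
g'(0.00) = 0.54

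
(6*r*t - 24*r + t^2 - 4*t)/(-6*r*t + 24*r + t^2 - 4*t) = (-6*r - t)/(6*r - t)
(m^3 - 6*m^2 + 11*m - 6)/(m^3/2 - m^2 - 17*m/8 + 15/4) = 8*(m^3 - 6*m^2 + 11*m - 6)/(4*m^3 - 8*m^2 - 17*m + 30)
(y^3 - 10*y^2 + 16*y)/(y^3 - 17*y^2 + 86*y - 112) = y/(y - 7)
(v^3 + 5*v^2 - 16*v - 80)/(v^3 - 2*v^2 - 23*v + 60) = (v + 4)/(v - 3)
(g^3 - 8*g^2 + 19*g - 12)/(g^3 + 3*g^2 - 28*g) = (g^2 - 4*g + 3)/(g*(g + 7))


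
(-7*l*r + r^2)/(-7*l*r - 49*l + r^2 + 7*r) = r/(r + 7)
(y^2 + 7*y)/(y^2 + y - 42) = y/(y - 6)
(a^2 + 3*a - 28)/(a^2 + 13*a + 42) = (a - 4)/(a + 6)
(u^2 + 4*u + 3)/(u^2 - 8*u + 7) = (u^2 + 4*u + 3)/(u^2 - 8*u + 7)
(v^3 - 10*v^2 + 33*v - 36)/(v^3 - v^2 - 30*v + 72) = (v - 3)/(v + 6)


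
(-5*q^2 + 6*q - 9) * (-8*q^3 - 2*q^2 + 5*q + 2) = 40*q^5 - 38*q^4 + 35*q^3 + 38*q^2 - 33*q - 18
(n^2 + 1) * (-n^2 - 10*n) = -n^4 - 10*n^3 - n^2 - 10*n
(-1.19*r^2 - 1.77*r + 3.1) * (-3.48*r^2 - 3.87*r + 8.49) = 4.1412*r^4 + 10.7649*r^3 - 14.0412*r^2 - 27.0243*r + 26.319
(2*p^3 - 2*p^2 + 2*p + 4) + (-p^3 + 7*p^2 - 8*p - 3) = p^3 + 5*p^2 - 6*p + 1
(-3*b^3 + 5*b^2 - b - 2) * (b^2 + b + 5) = -3*b^5 + 2*b^4 - 11*b^3 + 22*b^2 - 7*b - 10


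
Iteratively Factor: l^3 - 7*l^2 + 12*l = (l - 3)*(l^2 - 4*l) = (l - 4)*(l - 3)*(l)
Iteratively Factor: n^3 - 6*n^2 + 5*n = (n - 5)*(n^2 - n) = n*(n - 5)*(n - 1)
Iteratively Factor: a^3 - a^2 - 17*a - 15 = (a + 1)*(a^2 - 2*a - 15) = (a - 5)*(a + 1)*(a + 3)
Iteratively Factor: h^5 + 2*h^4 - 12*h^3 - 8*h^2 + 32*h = (h)*(h^4 + 2*h^3 - 12*h^2 - 8*h + 32) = h*(h + 4)*(h^3 - 2*h^2 - 4*h + 8) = h*(h + 2)*(h + 4)*(h^2 - 4*h + 4) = h*(h - 2)*(h + 2)*(h + 4)*(h - 2)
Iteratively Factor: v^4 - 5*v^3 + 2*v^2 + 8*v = (v - 2)*(v^3 - 3*v^2 - 4*v) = v*(v - 2)*(v^2 - 3*v - 4) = v*(v - 4)*(v - 2)*(v + 1)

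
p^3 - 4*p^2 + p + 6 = (p - 3)*(p - 2)*(p + 1)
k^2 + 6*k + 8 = (k + 2)*(k + 4)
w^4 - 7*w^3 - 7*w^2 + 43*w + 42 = (w - 7)*(w - 3)*(w + 1)*(w + 2)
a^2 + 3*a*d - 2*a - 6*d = (a - 2)*(a + 3*d)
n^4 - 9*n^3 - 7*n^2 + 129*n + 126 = (n - 7)*(n - 6)*(n + 1)*(n + 3)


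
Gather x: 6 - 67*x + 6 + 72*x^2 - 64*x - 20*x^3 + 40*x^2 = -20*x^3 + 112*x^2 - 131*x + 12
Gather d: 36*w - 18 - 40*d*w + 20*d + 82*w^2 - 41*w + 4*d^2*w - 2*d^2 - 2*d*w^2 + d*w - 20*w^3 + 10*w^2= d^2*(4*w - 2) + d*(-2*w^2 - 39*w + 20) - 20*w^3 + 92*w^2 - 5*w - 18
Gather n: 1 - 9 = -8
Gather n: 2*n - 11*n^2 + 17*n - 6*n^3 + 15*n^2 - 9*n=-6*n^3 + 4*n^2 + 10*n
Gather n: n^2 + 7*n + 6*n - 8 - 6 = n^2 + 13*n - 14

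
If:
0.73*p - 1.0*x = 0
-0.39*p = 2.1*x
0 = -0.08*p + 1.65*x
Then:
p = 0.00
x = 0.00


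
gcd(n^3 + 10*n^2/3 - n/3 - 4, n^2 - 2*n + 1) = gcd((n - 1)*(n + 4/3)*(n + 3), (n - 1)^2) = n - 1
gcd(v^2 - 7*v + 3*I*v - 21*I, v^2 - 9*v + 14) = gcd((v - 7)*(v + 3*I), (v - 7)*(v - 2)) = v - 7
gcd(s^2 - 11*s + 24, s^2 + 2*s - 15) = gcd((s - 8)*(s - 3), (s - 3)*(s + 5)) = s - 3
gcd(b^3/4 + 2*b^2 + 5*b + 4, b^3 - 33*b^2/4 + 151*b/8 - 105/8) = 1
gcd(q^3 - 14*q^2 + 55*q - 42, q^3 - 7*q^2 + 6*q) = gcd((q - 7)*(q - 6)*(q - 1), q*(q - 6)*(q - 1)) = q^2 - 7*q + 6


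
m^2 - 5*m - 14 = (m - 7)*(m + 2)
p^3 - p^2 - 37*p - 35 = (p - 7)*(p + 1)*(p + 5)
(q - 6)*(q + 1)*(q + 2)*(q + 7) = q^4 + 4*q^3 - 37*q^2 - 124*q - 84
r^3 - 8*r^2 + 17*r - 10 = (r - 5)*(r - 2)*(r - 1)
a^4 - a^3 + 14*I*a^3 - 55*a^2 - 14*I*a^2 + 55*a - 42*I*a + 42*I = (a + 6*I)*(a + 7*I)*(-I*a + 1)*(I*a - I)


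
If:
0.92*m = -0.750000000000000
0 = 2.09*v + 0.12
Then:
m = -0.82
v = -0.06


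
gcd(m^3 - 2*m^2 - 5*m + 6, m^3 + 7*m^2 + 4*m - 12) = m^2 + m - 2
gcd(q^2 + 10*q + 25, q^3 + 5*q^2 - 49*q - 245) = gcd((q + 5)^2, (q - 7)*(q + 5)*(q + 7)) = q + 5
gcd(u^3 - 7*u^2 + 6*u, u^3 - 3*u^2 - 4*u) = u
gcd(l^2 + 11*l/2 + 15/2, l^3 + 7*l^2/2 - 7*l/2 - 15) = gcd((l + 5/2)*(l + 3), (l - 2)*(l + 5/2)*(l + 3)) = l^2 + 11*l/2 + 15/2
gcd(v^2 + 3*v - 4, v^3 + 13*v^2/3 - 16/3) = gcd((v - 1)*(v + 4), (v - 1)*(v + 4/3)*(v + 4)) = v^2 + 3*v - 4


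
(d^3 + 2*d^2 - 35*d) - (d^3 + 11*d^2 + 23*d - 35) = -9*d^2 - 58*d + 35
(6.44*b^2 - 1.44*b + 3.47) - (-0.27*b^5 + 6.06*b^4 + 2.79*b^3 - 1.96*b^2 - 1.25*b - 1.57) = 0.27*b^5 - 6.06*b^4 - 2.79*b^3 + 8.4*b^2 - 0.19*b + 5.04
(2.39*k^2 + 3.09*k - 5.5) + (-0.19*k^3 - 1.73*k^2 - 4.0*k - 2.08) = -0.19*k^3 + 0.66*k^2 - 0.91*k - 7.58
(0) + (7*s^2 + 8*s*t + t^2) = 7*s^2 + 8*s*t + t^2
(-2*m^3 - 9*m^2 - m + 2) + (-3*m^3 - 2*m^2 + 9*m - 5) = -5*m^3 - 11*m^2 + 8*m - 3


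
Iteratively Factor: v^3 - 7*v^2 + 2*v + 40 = (v - 5)*(v^2 - 2*v - 8) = (v - 5)*(v + 2)*(v - 4)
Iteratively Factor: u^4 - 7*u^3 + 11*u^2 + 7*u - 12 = (u - 4)*(u^3 - 3*u^2 - u + 3) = (u - 4)*(u + 1)*(u^2 - 4*u + 3) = (u - 4)*(u - 1)*(u + 1)*(u - 3)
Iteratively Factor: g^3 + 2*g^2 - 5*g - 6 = (g - 2)*(g^2 + 4*g + 3) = (g - 2)*(g + 1)*(g + 3)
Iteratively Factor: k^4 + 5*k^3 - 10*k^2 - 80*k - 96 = (k + 3)*(k^3 + 2*k^2 - 16*k - 32) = (k + 3)*(k + 4)*(k^2 - 2*k - 8) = (k + 2)*(k + 3)*(k + 4)*(k - 4)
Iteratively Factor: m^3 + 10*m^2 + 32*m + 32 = (m + 2)*(m^2 + 8*m + 16) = (m + 2)*(m + 4)*(m + 4)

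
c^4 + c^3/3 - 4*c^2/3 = c^2*(c - 1)*(c + 4/3)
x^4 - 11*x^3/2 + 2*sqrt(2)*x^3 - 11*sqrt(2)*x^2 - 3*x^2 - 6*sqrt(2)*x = x*(x - 6)*(x + 1/2)*(x + 2*sqrt(2))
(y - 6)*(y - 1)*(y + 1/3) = y^3 - 20*y^2/3 + 11*y/3 + 2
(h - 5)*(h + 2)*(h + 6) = h^3 + 3*h^2 - 28*h - 60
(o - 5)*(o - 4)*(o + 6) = o^3 - 3*o^2 - 34*o + 120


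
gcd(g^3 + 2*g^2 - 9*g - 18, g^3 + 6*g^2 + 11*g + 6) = g^2 + 5*g + 6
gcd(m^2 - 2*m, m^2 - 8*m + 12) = m - 2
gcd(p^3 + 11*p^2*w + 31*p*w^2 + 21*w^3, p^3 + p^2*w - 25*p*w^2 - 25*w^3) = p + w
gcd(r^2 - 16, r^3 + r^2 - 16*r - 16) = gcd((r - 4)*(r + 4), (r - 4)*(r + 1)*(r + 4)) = r^2 - 16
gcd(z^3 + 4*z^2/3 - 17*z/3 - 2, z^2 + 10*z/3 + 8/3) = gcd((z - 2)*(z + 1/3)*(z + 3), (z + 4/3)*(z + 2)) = 1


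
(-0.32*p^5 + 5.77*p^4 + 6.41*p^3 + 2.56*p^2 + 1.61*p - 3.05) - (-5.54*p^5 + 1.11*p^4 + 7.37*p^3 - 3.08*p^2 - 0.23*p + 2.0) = 5.22*p^5 + 4.66*p^4 - 0.96*p^3 + 5.64*p^2 + 1.84*p - 5.05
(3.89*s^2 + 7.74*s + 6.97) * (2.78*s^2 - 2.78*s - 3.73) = 10.8142*s^4 + 10.703*s^3 - 16.6503*s^2 - 48.2468*s - 25.9981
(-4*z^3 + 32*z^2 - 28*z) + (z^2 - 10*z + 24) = -4*z^3 + 33*z^2 - 38*z + 24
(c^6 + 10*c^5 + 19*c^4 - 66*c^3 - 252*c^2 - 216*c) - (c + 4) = c^6 + 10*c^5 + 19*c^4 - 66*c^3 - 252*c^2 - 217*c - 4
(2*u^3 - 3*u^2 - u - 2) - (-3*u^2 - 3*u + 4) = 2*u^3 + 2*u - 6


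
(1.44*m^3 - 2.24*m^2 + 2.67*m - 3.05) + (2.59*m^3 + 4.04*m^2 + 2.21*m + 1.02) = 4.03*m^3 + 1.8*m^2 + 4.88*m - 2.03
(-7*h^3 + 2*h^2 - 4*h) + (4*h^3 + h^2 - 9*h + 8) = -3*h^3 + 3*h^2 - 13*h + 8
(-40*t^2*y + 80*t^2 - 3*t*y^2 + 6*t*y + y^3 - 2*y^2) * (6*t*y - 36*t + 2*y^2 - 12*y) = -240*t^3*y^2 + 1920*t^3*y - 2880*t^3 - 98*t^2*y^3 + 784*t^2*y^2 - 1176*t^2*y + 2*y^5 - 16*y^4 + 24*y^3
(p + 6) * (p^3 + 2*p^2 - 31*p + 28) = p^4 + 8*p^3 - 19*p^2 - 158*p + 168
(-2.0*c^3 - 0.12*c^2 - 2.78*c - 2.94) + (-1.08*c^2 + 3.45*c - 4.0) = -2.0*c^3 - 1.2*c^2 + 0.67*c - 6.94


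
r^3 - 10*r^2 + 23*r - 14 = (r - 7)*(r - 2)*(r - 1)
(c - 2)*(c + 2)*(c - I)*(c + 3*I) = c^4 + 2*I*c^3 - c^2 - 8*I*c - 12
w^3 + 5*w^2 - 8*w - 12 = (w - 2)*(w + 1)*(w + 6)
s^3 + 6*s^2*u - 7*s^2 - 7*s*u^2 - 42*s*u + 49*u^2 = (s - 7)*(s - u)*(s + 7*u)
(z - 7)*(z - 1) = z^2 - 8*z + 7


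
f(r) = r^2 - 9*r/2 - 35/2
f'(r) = 2*r - 9/2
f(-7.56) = 73.67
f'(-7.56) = -19.62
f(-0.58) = -14.55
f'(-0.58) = -5.66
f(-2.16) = -3.11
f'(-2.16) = -8.82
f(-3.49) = 10.39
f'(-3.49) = -11.48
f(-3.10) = 6.06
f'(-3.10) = -10.70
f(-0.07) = -17.18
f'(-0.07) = -4.64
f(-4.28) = 20.08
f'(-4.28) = -13.06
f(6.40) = -5.34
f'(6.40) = 8.30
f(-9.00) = 104.00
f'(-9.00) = -22.50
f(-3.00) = 5.00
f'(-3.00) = -10.50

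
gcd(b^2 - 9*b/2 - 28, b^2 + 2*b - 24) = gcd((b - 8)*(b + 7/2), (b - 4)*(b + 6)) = 1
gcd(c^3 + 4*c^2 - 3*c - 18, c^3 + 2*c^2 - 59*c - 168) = c + 3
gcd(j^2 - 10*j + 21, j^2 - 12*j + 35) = j - 7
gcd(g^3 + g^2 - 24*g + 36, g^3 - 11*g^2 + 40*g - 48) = g - 3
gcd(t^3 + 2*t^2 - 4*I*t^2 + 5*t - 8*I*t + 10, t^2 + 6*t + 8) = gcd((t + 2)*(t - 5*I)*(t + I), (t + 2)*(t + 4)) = t + 2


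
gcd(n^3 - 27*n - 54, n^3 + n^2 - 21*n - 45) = n^2 + 6*n + 9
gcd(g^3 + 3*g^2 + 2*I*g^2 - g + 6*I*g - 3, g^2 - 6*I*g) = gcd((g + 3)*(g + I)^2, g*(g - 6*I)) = 1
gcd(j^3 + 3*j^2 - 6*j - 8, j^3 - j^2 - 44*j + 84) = j - 2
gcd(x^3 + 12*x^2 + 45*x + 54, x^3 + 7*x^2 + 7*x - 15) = x + 3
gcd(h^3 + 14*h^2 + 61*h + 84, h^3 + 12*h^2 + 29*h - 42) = h + 7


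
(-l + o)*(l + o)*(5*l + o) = -5*l^3 - l^2*o + 5*l*o^2 + o^3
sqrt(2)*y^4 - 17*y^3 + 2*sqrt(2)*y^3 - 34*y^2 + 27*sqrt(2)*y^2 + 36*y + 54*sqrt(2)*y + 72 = (y + 2)*(y - 6*sqrt(2))*(y - 3*sqrt(2))*(sqrt(2)*y + 1)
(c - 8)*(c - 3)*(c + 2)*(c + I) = c^4 - 9*c^3 + I*c^3 + 2*c^2 - 9*I*c^2 + 48*c + 2*I*c + 48*I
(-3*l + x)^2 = 9*l^2 - 6*l*x + x^2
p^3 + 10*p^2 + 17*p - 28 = (p - 1)*(p + 4)*(p + 7)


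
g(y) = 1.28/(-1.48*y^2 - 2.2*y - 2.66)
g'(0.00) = 0.40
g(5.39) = -0.02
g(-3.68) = -0.09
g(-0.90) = -0.68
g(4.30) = -0.03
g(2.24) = -0.09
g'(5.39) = 0.01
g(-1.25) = -0.58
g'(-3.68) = -0.05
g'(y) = 1.28*(2.96*y + 2.2)/(-1.48*y^2 - 2.2*y - 2.66)^2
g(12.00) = -0.01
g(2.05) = -0.10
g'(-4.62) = -0.03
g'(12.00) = 0.00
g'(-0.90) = -0.17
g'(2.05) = 0.06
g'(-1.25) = -0.39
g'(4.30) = 0.01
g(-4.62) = -0.05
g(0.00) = -0.48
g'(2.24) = 0.05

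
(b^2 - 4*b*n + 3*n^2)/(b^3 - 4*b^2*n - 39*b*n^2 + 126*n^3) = (b - n)/(b^2 - b*n - 42*n^2)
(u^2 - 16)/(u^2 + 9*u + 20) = (u - 4)/(u + 5)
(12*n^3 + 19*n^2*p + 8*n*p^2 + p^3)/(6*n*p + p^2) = (12*n^3 + 19*n^2*p + 8*n*p^2 + p^3)/(p*(6*n + p))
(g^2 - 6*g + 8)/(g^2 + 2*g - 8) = (g - 4)/(g + 4)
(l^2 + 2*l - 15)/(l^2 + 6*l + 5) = (l - 3)/(l + 1)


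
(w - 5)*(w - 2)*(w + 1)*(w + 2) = w^4 - 4*w^3 - 9*w^2 + 16*w + 20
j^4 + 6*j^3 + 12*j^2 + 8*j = j*(j + 2)^3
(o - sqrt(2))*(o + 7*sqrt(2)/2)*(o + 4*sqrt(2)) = o^3 + 13*sqrt(2)*o^2/2 + 13*o - 28*sqrt(2)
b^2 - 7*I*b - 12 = (b - 4*I)*(b - 3*I)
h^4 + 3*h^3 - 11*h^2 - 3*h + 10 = (h - 2)*(h - 1)*(h + 1)*(h + 5)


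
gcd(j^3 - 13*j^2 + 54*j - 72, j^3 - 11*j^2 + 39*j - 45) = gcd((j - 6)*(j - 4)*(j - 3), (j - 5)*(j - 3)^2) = j - 3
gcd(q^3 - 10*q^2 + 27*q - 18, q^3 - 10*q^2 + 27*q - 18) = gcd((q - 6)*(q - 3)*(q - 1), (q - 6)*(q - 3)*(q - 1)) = q^3 - 10*q^2 + 27*q - 18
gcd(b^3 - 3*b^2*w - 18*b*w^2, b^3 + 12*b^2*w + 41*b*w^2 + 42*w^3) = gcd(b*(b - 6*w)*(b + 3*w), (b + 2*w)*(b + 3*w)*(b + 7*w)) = b + 3*w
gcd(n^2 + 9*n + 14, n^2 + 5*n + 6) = n + 2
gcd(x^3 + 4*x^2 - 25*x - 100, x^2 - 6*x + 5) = x - 5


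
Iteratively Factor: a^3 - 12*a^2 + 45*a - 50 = (a - 5)*(a^2 - 7*a + 10) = (a - 5)*(a - 2)*(a - 5)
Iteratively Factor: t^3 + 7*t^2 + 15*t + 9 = (t + 1)*(t^2 + 6*t + 9) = (t + 1)*(t + 3)*(t + 3)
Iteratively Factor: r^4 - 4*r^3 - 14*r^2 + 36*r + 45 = (r + 1)*(r^3 - 5*r^2 - 9*r + 45) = (r - 3)*(r + 1)*(r^2 - 2*r - 15) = (r - 5)*(r - 3)*(r + 1)*(r + 3)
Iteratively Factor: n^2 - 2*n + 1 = (n - 1)*(n - 1)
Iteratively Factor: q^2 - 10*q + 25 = (q - 5)*(q - 5)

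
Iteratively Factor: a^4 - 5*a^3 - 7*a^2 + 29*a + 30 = (a + 2)*(a^3 - 7*a^2 + 7*a + 15) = (a - 3)*(a + 2)*(a^2 - 4*a - 5) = (a - 5)*(a - 3)*(a + 2)*(a + 1)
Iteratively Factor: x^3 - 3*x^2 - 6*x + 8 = (x - 1)*(x^2 - 2*x - 8) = (x - 4)*(x - 1)*(x + 2)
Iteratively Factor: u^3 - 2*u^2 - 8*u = (u + 2)*(u^2 - 4*u) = u*(u + 2)*(u - 4)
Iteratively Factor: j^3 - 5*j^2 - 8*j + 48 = (j - 4)*(j^2 - j - 12) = (j - 4)^2*(j + 3)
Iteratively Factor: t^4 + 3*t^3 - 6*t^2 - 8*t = (t + 1)*(t^3 + 2*t^2 - 8*t) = (t + 1)*(t + 4)*(t^2 - 2*t) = (t - 2)*(t + 1)*(t + 4)*(t)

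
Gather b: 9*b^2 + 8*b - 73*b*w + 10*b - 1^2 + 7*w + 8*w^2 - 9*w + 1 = 9*b^2 + b*(18 - 73*w) + 8*w^2 - 2*w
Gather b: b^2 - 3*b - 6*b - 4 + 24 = b^2 - 9*b + 20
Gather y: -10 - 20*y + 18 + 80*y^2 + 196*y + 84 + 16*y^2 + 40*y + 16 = 96*y^2 + 216*y + 108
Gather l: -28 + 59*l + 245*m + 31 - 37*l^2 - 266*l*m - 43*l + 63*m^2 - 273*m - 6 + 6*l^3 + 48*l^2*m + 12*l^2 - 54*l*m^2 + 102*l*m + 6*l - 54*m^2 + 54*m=6*l^3 + l^2*(48*m - 25) + l*(-54*m^2 - 164*m + 22) + 9*m^2 + 26*m - 3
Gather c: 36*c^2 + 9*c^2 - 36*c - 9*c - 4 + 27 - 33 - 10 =45*c^2 - 45*c - 20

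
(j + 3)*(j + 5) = j^2 + 8*j + 15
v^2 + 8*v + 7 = (v + 1)*(v + 7)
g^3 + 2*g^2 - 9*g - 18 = (g - 3)*(g + 2)*(g + 3)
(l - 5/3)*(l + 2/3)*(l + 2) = l^3 + l^2 - 28*l/9 - 20/9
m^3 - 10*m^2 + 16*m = m*(m - 8)*(m - 2)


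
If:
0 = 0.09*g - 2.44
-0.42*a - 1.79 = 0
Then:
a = -4.26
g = 27.11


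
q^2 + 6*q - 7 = (q - 1)*(q + 7)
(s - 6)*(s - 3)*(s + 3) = s^3 - 6*s^2 - 9*s + 54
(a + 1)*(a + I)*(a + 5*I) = a^3 + a^2 + 6*I*a^2 - 5*a + 6*I*a - 5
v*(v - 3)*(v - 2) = v^3 - 5*v^2 + 6*v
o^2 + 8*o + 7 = (o + 1)*(o + 7)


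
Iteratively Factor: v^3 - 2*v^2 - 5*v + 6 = (v + 2)*(v^2 - 4*v + 3) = (v - 1)*(v + 2)*(v - 3)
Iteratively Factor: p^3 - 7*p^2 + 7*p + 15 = (p + 1)*(p^2 - 8*p + 15) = (p - 3)*(p + 1)*(p - 5)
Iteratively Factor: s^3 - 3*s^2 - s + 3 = (s + 1)*(s^2 - 4*s + 3) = (s - 3)*(s + 1)*(s - 1)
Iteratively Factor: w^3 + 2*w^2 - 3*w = (w - 1)*(w^2 + 3*w) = w*(w - 1)*(w + 3)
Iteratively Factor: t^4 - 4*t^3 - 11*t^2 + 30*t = (t)*(t^3 - 4*t^2 - 11*t + 30) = t*(t + 3)*(t^2 - 7*t + 10) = t*(t - 2)*(t + 3)*(t - 5)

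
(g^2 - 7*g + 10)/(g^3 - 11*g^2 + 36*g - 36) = (g - 5)/(g^2 - 9*g + 18)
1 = 1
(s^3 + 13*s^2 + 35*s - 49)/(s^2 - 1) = (s^2 + 14*s + 49)/(s + 1)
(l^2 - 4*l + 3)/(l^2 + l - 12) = (l - 1)/(l + 4)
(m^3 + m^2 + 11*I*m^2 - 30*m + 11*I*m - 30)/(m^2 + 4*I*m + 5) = (m^2 + m*(1 + 6*I) + 6*I)/(m - I)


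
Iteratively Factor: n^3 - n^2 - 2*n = (n + 1)*(n^2 - 2*n) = (n - 2)*(n + 1)*(n)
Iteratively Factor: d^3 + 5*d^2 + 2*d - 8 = (d - 1)*(d^2 + 6*d + 8) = (d - 1)*(d + 4)*(d + 2)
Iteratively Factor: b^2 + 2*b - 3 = (b + 3)*(b - 1)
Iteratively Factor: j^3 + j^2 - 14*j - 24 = (j - 4)*(j^2 + 5*j + 6) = (j - 4)*(j + 3)*(j + 2)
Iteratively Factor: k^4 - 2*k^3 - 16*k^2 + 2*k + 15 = (k + 1)*(k^3 - 3*k^2 - 13*k + 15) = (k - 5)*(k + 1)*(k^2 + 2*k - 3) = (k - 5)*(k + 1)*(k + 3)*(k - 1)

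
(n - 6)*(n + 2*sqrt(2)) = n^2 - 6*n + 2*sqrt(2)*n - 12*sqrt(2)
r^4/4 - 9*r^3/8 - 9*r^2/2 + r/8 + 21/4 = (r/4 + 1/2)*(r - 7)*(r - 1)*(r + 3/2)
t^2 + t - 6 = (t - 2)*(t + 3)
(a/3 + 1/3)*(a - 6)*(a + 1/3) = a^3/3 - 14*a^2/9 - 23*a/9 - 2/3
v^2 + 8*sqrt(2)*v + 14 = (v + sqrt(2))*(v + 7*sqrt(2))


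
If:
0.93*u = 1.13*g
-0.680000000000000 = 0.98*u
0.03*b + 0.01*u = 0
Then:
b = 0.23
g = -0.57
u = -0.69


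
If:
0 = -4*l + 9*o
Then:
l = 9*o/4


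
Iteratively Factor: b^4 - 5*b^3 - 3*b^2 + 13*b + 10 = (b - 5)*(b^3 - 3*b - 2) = (b - 5)*(b - 2)*(b^2 + 2*b + 1) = (b - 5)*(b - 2)*(b + 1)*(b + 1)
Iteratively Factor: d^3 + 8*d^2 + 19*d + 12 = (d + 3)*(d^2 + 5*d + 4) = (d + 1)*(d + 3)*(d + 4)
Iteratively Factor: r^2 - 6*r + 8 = (r - 4)*(r - 2)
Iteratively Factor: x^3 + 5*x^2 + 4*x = (x + 4)*(x^2 + x) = (x + 1)*(x + 4)*(x)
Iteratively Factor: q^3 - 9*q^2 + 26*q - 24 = (q - 3)*(q^2 - 6*q + 8) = (q - 3)*(q - 2)*(q - 4)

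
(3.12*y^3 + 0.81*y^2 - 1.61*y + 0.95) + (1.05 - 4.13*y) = 3.12*y^3 + 0.81*y^2 - 5.74*y + 2.0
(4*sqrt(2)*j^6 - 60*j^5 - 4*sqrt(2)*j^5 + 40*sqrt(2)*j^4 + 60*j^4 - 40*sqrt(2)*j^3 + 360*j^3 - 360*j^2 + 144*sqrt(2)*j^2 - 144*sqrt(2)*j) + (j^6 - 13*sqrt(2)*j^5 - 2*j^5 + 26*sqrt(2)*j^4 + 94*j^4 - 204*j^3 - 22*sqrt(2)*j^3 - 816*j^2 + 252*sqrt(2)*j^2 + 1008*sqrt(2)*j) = j^6 + 4*sqrt(2)*j^6 - 62*j^5 - 17*sqrt(2)*j^5 + 66*sqrt(2)*j^4 + 154*j^4 - 62*sqrt(2)*j^3 + 156*j^3 - 1176*j^2 + 396*sqrt(2)*j^2 + 864*sqrt(2)*j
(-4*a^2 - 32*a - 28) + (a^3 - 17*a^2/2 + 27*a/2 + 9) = a^3 - 25*a^2/2 - 37*a/2 - 19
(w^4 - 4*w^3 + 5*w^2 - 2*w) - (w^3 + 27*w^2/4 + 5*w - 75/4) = w^4 - 5*w^3 - 7*w^2/4 - 7*w + 75/4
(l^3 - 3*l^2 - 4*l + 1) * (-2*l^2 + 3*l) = -2*l^5 + 9*l^4 - l^3 - 14*l^2 + 3*l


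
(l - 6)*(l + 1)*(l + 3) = l^3 - 2*l^2 - 21*l - 18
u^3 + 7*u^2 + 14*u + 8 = (u + 1)*(u + 2)*(u + 4)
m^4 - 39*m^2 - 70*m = m*(m - 7)*(m + 2)*(m + 5)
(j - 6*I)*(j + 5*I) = j^2 - I*j + 30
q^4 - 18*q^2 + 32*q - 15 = (q - 3)*(q - 1)^2*(q + 5)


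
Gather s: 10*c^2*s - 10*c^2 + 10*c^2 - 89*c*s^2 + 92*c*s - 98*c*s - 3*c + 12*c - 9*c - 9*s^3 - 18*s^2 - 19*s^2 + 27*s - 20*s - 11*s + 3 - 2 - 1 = -9*s^3 + s^2*(-89*c - 37) + s*(10*c^2 - 6*c - 4)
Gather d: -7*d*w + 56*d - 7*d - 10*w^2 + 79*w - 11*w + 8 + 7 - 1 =d*(49 - 7*w) - 10*w^2 + 68*w + 14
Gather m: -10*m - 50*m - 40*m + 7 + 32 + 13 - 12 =40 - 100*m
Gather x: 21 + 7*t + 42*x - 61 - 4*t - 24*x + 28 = 3*t + 18*x - 12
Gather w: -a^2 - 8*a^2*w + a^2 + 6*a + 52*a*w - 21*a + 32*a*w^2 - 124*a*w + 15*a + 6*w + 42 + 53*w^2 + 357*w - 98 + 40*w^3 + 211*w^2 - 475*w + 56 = 40*w^3 + w^2*(32*a + 264) + w*(-8*a^2 - 72*a - 112)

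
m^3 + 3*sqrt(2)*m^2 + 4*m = m*(m + sqrt(2))*(m + 2*sqrt(2))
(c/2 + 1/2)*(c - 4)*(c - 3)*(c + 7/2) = c^4/2 - 5*c^3/4 - 8*c^2 + 59*c/4 + 21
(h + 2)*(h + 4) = h^2 + 6*h + 8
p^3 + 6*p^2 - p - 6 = (p - 1)*(p + 1)*(p + 6)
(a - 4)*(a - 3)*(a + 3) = a^3 - 4*a^2 - 9*a + 36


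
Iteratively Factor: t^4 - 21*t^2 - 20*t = (t + 4)*(t^3 - 4*t^2 - 5*t) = t*(t + 4)*(t^2 - 4*t - 5) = t*(t - 5)*(t + 4)*(t + 1)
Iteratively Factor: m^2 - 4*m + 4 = (m - 2)*(m - 2)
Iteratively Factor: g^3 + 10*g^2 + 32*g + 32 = (g + 4)*(g^2 + 6*g + 8) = (g + 2)*(g + 4)*(g + 4)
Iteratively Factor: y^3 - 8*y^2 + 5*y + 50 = (y - 5)*(y^2 - 3*y - 10) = (y - 5)*(y + 2)*(y - 5)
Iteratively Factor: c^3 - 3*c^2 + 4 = (c + 1)*(c^2 - 4*c + 4) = (c - 2)*(c + 1)*(c - 2)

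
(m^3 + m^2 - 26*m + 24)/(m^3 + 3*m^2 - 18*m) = (m^2 - 5*m + 4)/(m*(m - 3))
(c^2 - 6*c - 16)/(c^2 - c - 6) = (c - 8)/(c - 3)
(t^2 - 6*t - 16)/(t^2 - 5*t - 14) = (t - 8)/(t - 7)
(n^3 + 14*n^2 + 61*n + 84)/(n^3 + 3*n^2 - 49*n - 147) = (n + 4)/(n - 7)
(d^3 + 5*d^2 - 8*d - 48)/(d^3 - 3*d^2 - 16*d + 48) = (d + 4)/(d - 4)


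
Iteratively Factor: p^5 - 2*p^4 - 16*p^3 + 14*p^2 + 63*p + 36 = (p + 1)*(p^4 - 3*p^3 - 13*p^2 + 27*p + 36) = (p + 1)^2*(p^3 - 4*p^2 - 9*p + 36) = (p + 1)^2*(p + 3)*(p^2 - 7*p + 12) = (p - 3)*(p + 1)^2*(p + 3)*(p - 4)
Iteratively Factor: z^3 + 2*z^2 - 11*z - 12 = (z - 3)*(z^2 + 5*z + 4) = (z - 3)*(z + 1)*(z + 4)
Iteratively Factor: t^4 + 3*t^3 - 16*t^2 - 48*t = (t)*(t^3 + 3*t^2 - 16*t - 48) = t*(t + 4)*(t^2 - t - 12) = t*(t + 3)*(t + 4)*(t - 4)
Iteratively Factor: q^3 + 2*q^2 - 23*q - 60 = (q + 4)*(q^2 - 2*q - 15) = (q + 3)*(q + 4)*(q - 5)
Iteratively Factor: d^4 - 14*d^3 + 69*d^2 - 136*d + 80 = (d - 5)*(d^3 - 9*d^2 + 24*d - 16) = (d - 5)*(d - 4)*(d^2 - 5*d + 4) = (d - 5)*(d - 4)*(d - 1)*(d - 4)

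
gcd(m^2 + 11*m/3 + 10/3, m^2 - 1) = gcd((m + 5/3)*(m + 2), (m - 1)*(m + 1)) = 1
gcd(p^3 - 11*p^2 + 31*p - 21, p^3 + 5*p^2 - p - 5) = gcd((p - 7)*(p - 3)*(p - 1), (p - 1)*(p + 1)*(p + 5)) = p - 1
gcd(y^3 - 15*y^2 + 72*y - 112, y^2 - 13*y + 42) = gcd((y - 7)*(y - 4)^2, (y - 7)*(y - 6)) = y - 7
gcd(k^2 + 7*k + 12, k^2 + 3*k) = k + 3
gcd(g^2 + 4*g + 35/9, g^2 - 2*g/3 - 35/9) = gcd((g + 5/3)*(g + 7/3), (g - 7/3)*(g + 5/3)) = g + 5/3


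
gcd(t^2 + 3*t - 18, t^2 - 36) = t + 6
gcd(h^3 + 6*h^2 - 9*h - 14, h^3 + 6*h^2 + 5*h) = h + 1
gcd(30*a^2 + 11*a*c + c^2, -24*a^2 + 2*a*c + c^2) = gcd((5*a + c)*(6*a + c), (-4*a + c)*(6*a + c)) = 6*a + c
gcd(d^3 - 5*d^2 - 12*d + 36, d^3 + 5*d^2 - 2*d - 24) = d^2 + d - 6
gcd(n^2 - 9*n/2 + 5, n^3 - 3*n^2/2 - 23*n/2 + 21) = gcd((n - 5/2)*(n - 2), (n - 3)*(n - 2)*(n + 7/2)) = n - 2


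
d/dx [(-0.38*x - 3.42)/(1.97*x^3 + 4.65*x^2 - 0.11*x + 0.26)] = (1.4972*x^3 + 21.9792*x^2 + 31.806*x - 0.475)/(3.8809*x^6 + 18.321*x^5 + 21.1891*x^4 + 0.00139999999999985*x^3 + 2.4301*x^2 - 0.0572*x + 0.0676)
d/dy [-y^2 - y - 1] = -2*y - 1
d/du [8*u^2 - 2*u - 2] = 16*u - 2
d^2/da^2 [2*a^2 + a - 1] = 4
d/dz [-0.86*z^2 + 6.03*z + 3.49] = 6.03 - 1.72*z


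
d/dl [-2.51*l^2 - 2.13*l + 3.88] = -5.02*l - 2.13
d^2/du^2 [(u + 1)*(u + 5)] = 2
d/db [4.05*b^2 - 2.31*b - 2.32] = 8.1*b - 2.31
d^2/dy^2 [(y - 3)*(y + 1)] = 2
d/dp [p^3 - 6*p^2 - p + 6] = 3*p^2 - 12*p - 1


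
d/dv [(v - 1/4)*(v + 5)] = 2*v + 19/4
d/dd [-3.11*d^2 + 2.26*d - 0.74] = 2.26 - 6.22*d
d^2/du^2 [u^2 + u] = 2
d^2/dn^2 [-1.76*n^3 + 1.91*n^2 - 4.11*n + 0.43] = 3.82 - 10.56*n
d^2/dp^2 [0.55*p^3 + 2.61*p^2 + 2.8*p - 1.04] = 3.3*p + 5.22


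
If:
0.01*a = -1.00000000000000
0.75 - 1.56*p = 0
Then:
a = -100.00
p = 0.48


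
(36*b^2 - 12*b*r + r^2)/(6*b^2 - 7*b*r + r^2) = (-6*b + r)/(-b + r)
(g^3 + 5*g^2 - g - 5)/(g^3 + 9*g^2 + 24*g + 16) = (g^2 + 4*g - 5)/(g^2 + 8*g + 16)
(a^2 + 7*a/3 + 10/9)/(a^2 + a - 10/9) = (3*a + 2)/(3*a - 2)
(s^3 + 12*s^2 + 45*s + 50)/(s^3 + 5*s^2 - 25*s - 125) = (s + 2)/(s - 5)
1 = 1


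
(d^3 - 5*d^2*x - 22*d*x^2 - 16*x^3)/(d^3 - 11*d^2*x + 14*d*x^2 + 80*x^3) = (-d - x)/(-d + 5*x)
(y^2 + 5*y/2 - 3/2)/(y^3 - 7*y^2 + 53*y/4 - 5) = 2*(y + 3)/(2*y^2 - 13*y + 20)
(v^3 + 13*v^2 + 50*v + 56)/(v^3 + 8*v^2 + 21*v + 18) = (v^2 + 11*v + 28)/(v^2 + 6*v + 9)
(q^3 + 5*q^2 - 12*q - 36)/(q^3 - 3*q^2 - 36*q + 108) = (q + 2)/(q - 6)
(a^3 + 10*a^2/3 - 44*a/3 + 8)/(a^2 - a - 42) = (3*a^2 - 8*a + 4)/(3*(a - 7))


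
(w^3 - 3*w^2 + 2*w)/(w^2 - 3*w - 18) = w*(-w^2 + 3*w - 2)/(-w^2 + 3*w + 18)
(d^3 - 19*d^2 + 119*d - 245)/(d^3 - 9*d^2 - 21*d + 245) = (d - 5)/(d + 5)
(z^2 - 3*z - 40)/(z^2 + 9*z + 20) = (z - 8)/(z + 4)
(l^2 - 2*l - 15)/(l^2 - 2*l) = (l^2 - 2*l - 15)/(l*(l - 2))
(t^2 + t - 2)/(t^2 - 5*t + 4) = (t + 2)/(t - 4)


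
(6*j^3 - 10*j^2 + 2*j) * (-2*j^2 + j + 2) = -12*j^5 + 26*j^4 - 2*j^3 - 18*j^2 + 4*j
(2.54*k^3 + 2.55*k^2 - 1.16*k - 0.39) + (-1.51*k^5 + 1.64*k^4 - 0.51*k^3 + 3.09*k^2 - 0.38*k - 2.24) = -1.51*k^5 + 1.64*k^4 + 2.03*k^3 + 5.64*k^2 - 1.54*k - 2.63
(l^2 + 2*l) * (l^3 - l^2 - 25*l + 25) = l^5 + l^4 - 27*l^3 - 25*l^2 + 50*l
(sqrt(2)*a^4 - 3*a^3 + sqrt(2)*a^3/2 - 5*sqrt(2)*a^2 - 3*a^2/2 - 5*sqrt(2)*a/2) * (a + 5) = sqrt(2)*a^5 - 3*a^4 + 11*sqrt(2)*a^4/2 - 33*a^3/2 - 5*sqrt(2)*a^3/2 - 55*sqrt(2)*a^2/2 - 15*a^2/2 - 25*sqrt(2)*a/2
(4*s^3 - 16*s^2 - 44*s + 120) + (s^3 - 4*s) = 5*s^3 - 16*s^2 - 48*s + 120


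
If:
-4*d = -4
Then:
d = 1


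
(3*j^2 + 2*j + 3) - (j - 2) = 3*j^2 + j + 5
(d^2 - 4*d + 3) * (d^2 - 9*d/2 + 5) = d^4 - 17*d^3/2 + 26*d^2 - 67*d/2 + 15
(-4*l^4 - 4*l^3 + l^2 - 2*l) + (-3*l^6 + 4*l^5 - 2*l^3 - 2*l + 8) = -3*l^6 + 4*l^5 - 4*l^4 - 6*l^3 + l^2 - 4*l + 8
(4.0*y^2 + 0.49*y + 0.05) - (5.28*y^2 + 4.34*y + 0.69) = -1.28*y^2 - 3.85*y - 0.64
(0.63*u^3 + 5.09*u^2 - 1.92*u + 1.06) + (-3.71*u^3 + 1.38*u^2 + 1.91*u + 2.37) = -3.08*u^3 + 6.47*u^2 - 0.01*u + 3.43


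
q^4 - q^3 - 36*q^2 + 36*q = q*(q - 6)*(q - 1)*(q + 6)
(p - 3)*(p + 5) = p^2 + 2*p - 15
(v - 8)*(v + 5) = v^2 - 3*v - 40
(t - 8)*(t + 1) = t^2 - 7*t - 8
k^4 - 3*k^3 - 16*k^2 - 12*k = k*(k - 6)*(k + 1)*(k + 2)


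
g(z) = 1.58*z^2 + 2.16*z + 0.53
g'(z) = 3.16*z + 2.16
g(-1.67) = 1.33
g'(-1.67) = -3.12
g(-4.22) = 19.55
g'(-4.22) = -11.18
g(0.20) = 1.03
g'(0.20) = 2.79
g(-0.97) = -0.08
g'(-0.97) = -0.91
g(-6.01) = 44.62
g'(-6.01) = -16.83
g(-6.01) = 44.62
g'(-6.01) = -16.83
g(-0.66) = -0.21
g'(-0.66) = 0.07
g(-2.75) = 6.54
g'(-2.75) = -6.53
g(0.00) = 0.53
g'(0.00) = 2.16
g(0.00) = 0.53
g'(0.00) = 2.16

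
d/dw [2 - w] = -1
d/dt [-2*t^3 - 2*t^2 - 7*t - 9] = -6*t^2 - 4*t - 7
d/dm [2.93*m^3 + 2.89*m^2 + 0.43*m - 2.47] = 8.79*m^2 + 5.78*m + 0.43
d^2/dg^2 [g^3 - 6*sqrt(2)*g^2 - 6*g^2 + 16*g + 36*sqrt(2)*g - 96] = 6*g - 12*sqrt(2) - 12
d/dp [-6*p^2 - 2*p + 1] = -12*p - 2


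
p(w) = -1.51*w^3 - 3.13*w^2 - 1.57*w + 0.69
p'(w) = -4.53*w^2 - 6.26*w - 1.57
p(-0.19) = 0.89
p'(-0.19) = -0.54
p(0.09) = 0.52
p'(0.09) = -2.17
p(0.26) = 0.04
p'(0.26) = -3.50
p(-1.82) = 2.28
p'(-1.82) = -5.18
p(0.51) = -1.13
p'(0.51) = -5.94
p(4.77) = -241.90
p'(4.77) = -134.50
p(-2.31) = 6.23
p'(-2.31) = -11.28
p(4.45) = -201.34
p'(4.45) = -119.13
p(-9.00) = 862.08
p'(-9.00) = -312.16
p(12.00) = -3078.15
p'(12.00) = -729.01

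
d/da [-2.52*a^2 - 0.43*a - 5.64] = -5.04*a - 0.43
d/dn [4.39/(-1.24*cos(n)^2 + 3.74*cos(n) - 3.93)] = (16.4186 - 10.8872*cos(n))*sin(n)/(1.24*cos(n)^2 - 3.74*cos(n) + 3.93)^2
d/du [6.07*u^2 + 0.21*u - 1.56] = 12.14*u + 0.21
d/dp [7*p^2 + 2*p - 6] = 14*p + 2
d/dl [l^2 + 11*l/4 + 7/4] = 2*l + 11/4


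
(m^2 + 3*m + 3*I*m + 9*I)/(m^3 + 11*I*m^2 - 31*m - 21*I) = (m + 3)/(m^2 + 8*I*m - 7)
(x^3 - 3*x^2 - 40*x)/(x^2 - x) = (x^2 - 3*x - 40)/(x - 1)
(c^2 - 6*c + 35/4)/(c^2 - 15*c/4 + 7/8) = 2*(2*c - 5)/(4*c - 1)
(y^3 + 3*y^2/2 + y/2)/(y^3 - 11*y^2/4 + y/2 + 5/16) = 8*y*(2*y^2 + 3*y + 1)/(16*y^3 - 44*y^2 + 8*y + 5)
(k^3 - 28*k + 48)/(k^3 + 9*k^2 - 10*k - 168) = (k - 2)/(k + 7)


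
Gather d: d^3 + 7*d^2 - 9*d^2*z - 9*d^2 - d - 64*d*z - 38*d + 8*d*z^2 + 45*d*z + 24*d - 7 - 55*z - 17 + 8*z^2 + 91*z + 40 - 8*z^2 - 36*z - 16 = d^3 + d^2*(-9*z - 2) + d*(8*z^2 - 19*z - 15)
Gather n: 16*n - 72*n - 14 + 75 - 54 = 7 - 56*n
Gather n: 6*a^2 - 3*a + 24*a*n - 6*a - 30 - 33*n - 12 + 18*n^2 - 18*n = 6*a^2 - 9*a + 18*n^2 + n*(24*a - 51) - 42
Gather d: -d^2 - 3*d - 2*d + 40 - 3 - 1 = -d^2 - 5*d + 36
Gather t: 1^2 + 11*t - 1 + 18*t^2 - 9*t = 18*t^2 + 2*t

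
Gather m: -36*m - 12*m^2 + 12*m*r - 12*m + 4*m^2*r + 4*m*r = m^2*(4*r - 12) + m*(16*r - 48)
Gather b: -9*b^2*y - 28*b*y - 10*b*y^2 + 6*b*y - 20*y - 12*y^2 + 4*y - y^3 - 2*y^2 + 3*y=-9*b^2*y + b*(-10*y^2 - 22*y) - y^3 - 14*y^2 - 13*y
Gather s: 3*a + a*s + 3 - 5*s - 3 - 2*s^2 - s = 3*a - 2*s^2 + s*(a - 6)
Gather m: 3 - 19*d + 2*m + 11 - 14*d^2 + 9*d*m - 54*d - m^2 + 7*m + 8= -14*d^2 - 73*d - m^2 + m*(9*d + 9) + 22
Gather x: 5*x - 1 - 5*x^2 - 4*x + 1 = -5*x^2 + x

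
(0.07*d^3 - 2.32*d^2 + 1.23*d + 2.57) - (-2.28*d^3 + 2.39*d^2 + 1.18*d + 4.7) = 2.35*d^3 - 4.71*d^2 + 0.05*d - 2.13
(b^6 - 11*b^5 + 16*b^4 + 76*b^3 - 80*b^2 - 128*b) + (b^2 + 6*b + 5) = b^6 - 11*b^5 + 16*b^4 + 76*b^3 - 79*b^2 - 122*b + 5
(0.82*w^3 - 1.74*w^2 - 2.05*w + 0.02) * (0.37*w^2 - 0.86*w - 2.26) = 0.3034*w^5 - 1.349*w^4 - 1.1153*w^3 + 5.7028*w^2 + 4.6158*w - 0.0452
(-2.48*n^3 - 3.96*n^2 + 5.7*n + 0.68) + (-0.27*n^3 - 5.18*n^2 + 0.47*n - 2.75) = -2.75*n^3 - 9.14*n^2 + 6.17*n - 2.07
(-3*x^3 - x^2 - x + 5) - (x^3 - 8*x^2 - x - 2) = -4*x^3 + 7*x^2 + 7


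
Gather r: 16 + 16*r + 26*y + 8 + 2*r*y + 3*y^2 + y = r*(2*y + 16) + 3*y^2 + 27*y + 24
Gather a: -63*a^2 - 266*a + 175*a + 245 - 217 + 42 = -63*a^2 - 91*a + 70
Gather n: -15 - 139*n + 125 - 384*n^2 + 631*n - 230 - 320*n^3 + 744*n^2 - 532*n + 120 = -320*n^3 + 360*n^2 - 40*n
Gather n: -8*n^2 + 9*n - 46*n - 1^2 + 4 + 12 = -8*n^2 - 37*n + 15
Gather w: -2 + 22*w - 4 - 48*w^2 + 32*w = -48*w^2 + 54*w - 6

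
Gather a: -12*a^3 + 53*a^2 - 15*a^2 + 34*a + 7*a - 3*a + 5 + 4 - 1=-12*a^3 + 38*a^2 + 38*a + 8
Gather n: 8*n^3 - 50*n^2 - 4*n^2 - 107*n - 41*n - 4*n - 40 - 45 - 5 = 8*n^3 - 54*n^2 - 152*n - 90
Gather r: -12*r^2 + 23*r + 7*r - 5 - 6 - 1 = -12*r^2 + 30*r - 12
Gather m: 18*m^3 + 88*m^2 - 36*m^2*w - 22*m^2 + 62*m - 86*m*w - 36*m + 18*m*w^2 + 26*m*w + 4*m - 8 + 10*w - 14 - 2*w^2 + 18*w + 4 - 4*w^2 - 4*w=18*m^3 + m^2*(66 - 36*w) + m*(18*w^2 - 60*w + 30) - 6*w^2 + 24*w - 18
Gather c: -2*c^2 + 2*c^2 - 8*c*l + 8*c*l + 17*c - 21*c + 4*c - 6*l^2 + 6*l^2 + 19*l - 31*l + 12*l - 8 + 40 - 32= 0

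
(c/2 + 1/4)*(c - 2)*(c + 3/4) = c^3/2 - 3*c^2/8 - 17*c/16 - 3/8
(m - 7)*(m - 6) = m^2 - 13*m + 42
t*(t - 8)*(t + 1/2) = t^3 - 15*t^2/2 - 4*t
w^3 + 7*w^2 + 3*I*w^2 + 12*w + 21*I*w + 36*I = (w + 3)*(w + 4)*(w + 3*I)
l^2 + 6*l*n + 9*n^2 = (l + 3*n)^2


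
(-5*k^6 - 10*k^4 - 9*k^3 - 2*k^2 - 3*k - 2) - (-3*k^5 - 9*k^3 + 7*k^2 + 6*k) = -5*k^6 + 3*k^5 - 10*k^4 - 9*k^2 - 9*k - 2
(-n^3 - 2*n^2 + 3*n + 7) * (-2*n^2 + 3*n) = 2*n^5 + n^4 - 12*n^3 - 5*n^2 + 21*n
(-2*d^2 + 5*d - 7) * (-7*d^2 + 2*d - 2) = 14*d^4 - 39*d^3 + 63*d^2 - 24*d + 14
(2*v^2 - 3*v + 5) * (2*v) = 4*v^3 - 6*v^2 + 10*v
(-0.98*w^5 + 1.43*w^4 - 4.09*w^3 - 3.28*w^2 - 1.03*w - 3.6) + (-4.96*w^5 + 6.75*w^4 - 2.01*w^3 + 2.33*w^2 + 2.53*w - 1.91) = -5.94*w^5 + 8.18*w^4 - 6.1*w^3 - 0.95*w^2 + 1.5*w - 5.51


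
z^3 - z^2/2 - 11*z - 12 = (z - 4)*(z + 3/2)*(z + 2)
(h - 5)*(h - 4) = h^2 - 9*h + 20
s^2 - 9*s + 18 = (s - 6)*(s - 3)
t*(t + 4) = t^2 + 4*t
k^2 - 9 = (k - 3)*(k + 3)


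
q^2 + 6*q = q*(q + 6)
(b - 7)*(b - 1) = b^2 - 8*b + 7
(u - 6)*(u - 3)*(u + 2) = u^3 - 7*u^2 + 36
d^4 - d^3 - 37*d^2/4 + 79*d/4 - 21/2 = (d - 2)*(d - 3/2)*(d - 1)*(d + 7/2)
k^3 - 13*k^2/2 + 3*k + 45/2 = (k - 5)*(k - 3)*(k + 3/2)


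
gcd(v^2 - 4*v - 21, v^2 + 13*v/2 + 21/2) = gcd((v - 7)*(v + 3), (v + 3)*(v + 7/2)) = v + 3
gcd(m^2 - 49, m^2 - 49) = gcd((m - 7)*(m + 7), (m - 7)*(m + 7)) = m^2 - 49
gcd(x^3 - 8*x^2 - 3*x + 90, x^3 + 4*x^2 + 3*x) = x + 3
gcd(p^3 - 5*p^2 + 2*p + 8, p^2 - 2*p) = p - 2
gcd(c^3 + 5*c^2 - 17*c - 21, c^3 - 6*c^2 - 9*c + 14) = 1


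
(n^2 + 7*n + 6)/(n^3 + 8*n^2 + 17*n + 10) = (n + 6)/(n^2 + 7*n + 10)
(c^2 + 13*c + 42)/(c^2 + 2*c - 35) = (c + 6)/(c - 5)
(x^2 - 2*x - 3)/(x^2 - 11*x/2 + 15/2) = 2*(x + 1)/(2*x - 5)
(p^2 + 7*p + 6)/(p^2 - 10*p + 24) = (p^2 + 7*p + 6)/(p^2 - 10*p + 24)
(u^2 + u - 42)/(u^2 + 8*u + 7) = (u - 6)/(u + 1)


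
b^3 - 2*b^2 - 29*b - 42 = (b - 7)*(b + 2)*(b + 3)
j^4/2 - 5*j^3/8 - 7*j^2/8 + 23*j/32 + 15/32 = (j/2 + 1/2)*(j - 3/2)*(j - 5/4)*(j + 1/2)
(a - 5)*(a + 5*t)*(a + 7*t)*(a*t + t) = a^4*t + 12*a^3*t^2 - 4*a^3*t + 35*a^2*t^3 - 48*a^2*t^2 - 5*a^2*t - 140*a*t^3 - 60*a*t^2 - 175*t^3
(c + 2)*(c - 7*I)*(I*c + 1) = I*c^3 + 8*c^2 + 2*I*c^2 + 16*c - 7*I*c - 14*I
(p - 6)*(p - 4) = p^2 - 10*p + 24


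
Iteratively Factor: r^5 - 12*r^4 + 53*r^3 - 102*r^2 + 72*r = (r - 4)*(r^4 - 8*r^3 + 21*r^2 - 18*r) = r*(r - 4)*(r^3 - 8*r^2 + 21*r - 18) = r*(r - 4)*(r - 3)*(r^2 - 5*r + 6) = r*(r - 4)*(r - 3)*(r - 2)*(r - 3)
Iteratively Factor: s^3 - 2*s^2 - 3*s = (s + 1)*(s^2 - 3*s) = s*(s + 1)*(s - 3)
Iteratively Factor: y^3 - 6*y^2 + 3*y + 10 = (y + 1)*(y^2 - 7*y + 10) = (y - 2)*(y + 1)*(y - 5)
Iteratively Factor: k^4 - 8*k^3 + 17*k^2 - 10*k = (k - 5)*(k^3 - 3*k^2 + 2*k) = k*(k - 5)*(k^2 - 3*k + 2) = k*(k - 5)*(k - 2)*(k - 1)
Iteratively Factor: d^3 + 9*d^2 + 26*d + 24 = (d + 2)*(d^2 + 7*d + 12) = (d + 2)*(d + 3)*(d + 4)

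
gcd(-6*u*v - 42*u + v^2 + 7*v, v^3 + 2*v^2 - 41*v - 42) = v + 7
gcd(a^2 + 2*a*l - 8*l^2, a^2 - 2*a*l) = a - 2*l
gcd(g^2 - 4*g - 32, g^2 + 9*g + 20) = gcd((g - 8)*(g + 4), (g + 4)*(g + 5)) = g + 4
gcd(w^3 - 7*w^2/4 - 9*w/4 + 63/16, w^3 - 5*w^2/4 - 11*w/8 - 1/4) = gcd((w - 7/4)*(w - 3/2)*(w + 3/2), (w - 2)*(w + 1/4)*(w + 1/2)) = 1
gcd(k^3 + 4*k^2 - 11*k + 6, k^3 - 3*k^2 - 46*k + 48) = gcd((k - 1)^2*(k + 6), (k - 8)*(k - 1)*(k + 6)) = k^2 + 5*k - 6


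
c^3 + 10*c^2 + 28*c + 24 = (c + 2)^2*(c + 6)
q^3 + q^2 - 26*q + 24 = (q - 4)*(q - 1)*(q + 6)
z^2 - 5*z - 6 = (z - 6)*(z + 1)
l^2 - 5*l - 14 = (l - 7)*(l + 2)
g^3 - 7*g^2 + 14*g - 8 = (g - 4)*(g - 2)*(g - 1)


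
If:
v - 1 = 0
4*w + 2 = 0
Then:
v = 1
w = -1/2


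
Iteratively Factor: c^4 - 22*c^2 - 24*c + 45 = (c - 5)*(c^3 + 5*c^2 + 3*c - 9) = (c - 5)*(c + 3)*(c^2 + 2*c - 3) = (c - 5)*(c - 1)*(c + 3)*(c + 3)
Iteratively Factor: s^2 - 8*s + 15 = (s - 5)*(s - 3)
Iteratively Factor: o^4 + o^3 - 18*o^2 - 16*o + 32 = (o + 2)*(o^3 - o^2 - 16*o + 16) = (o - 1)*(o + 2)*(o^2 - 16) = (o - 1)*(o + 2)*(o + 4)*(o - 4)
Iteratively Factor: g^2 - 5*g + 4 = (g - 4)*(g - 1)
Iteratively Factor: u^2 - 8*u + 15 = (u - 3)*(u - 5)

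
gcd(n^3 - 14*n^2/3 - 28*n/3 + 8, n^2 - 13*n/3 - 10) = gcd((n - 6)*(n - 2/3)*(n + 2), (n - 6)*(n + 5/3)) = n - 6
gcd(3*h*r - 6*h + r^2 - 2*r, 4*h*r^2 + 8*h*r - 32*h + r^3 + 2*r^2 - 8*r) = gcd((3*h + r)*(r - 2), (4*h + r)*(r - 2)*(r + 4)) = r - 2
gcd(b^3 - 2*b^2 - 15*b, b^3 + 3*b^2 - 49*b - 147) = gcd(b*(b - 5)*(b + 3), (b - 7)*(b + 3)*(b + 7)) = b + 3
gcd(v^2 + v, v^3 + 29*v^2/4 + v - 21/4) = v + 1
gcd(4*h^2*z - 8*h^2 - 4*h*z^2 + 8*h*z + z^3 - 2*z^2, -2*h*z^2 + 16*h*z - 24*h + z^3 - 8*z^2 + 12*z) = -2*h*z + 4*h + z^2 - 2*z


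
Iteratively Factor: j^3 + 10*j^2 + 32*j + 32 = (j + 4)*(j^2 + 6*j + 8) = (j + 4)^2*(j + 2)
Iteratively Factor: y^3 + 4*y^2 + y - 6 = (y - 1)*(y^2 + 5*y + 6) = (y - 1)*(y + 2)*(y + 3)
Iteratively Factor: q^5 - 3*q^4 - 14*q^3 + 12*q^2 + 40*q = (q - 5)*(q^4 + 2*q^3 - 4*q^2 - 8*q) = (q - 5)*(q + 2)*(q^3 - 4*q) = (q - 5)*(q - 2)*(q + 2)*(q^2 + 2*q) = q*(q - 5)*(q - 2)*(q + 2)*(q + 2)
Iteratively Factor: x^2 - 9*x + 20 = (x - 5)*(x - 4)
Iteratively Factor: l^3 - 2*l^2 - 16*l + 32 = (l + 4)*(l^2 - 6*l + 8) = (l - 2)*(l + 4)*(l - 4)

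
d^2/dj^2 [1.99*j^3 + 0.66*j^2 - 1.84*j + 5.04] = 11.94*j + 1.32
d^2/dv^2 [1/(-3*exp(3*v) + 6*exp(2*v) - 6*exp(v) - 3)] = (-2*(3*exp(2*v) - 4*exp(v) + 2)^2*exp(v) + (9*exp(2*v) - 8*exp(v) + 2)*(exp(3*v) - 2*exp(2*v) + 2*exp(v) + 1))*exp(v)/(3*(exp(3*v) - 2*exp(2*v) + 2*exp(v) + 1)^3)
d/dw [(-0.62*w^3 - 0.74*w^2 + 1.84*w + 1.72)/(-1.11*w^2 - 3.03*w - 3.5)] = (0.6882*w^4 + 3.7572*w^3 + 10.7946*w^2 + 8.9984*w - 1.2284)/(1.2321*w^4 + 6.7266*w^3 + 16.9509*w^2 + 21.21*w + 12.25)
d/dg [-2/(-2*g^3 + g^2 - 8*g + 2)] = 4*(-3*g^2 + g - 4)/(2*g^3 - g^2 + 8*g - 2)^2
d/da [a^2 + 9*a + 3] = 2*a + 9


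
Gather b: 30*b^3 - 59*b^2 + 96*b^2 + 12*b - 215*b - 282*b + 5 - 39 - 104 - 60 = 30*b^3 + 37*b^2 - 485*b - 198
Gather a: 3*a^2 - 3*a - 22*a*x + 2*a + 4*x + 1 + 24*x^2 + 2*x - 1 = 3*a^2 + a*(-22*x - 1) + 24*x^2 + 6*x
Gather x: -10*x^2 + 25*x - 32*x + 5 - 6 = -10*x^2 - 7*x - 1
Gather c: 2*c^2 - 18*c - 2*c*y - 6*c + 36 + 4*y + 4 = 2*c^2 + c*(-2*y - 24) + 4*y + 40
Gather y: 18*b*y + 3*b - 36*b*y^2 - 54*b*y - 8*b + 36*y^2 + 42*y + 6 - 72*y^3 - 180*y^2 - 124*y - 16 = -5*b - 72*y^3 + y^2*(-36*b - 144) + y*(-36*b - 82) - 10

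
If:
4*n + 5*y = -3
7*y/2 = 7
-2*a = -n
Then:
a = -13/8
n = -13/4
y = 2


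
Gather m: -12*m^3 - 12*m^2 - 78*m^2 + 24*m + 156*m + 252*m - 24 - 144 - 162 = -12*m^3 - 90*m^2 + 432*m - 330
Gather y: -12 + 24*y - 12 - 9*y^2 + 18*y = -9*y^2 + 42*y - 24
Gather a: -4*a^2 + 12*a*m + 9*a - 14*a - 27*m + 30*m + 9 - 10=-4*a^2 + a*(12*m - 5) + 3*m - 1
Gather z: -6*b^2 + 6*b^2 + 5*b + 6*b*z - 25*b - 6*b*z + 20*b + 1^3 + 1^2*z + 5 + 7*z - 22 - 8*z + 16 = 0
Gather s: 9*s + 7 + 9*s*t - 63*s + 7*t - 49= s*(9*t - 54) + 7*t - 42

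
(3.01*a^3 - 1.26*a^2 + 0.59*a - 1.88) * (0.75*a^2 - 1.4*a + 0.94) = 2.2575*a^5 - 5.159*a^4 + 5.0359*a^3 - 3.4204*a^2 + 3.1866*a - 1.7672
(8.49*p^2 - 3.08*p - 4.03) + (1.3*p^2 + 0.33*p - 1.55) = 9.79*p^2 - 2.75*p - 5.58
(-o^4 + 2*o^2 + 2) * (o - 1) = -o^5 + o^4 + 2*o^3 - 2*o^2 + 2*o - 2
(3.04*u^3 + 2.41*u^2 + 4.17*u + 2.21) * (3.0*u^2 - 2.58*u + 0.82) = 9.12*u^5 - 0.6132*u^4 + 8.785*u^3 - 2.1524*u^2 - 2.2824*u + 1.8122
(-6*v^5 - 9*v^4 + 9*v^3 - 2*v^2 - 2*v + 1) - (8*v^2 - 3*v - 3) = -6*v^5 - 9*v^4 + 9*v^3 - 10*v^2 + v + 4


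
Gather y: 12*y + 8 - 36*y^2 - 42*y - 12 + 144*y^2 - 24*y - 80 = 108*y^2 - 54*y - 84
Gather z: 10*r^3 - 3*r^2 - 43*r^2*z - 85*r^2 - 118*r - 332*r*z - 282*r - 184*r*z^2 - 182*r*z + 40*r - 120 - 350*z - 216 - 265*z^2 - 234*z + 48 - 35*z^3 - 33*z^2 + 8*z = 10*r^3 - 88*r^2 - 360*r - 35*z^3 + z^2*(-184*r - 298) + z*(-43*r^2 - 514*r - 576) - 288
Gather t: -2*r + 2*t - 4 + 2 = -2*r + 2*t - 2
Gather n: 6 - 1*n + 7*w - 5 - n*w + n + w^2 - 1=-n*w + w^2 + 7*w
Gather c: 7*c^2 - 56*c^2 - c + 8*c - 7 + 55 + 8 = -49*c^2 + 7*c + 56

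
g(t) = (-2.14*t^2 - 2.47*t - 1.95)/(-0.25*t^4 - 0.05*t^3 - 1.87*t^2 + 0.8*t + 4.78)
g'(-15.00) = 0.00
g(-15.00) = 0.03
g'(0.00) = -0.45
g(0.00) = -0.41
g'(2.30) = -2.19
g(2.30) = 1.74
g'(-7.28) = 0.03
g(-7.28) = 0.12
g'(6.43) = -0.06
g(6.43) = 0.21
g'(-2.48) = 0.26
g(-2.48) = 0.52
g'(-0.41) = 0.01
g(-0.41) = -0.31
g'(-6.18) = 0.04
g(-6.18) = 0.16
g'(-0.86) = 1.41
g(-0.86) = -0.54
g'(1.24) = -13.67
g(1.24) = -3.76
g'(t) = (-4.28*t - 2.47)/(-0.25*t^4 - 0.05*t^3 - 1.87*t^2 + 0.8*t + 4.78) + (-2.14*t^2 - 2.47*t - 1.95)*(1.0*t^3 + 0.15*t^2 + 3.74*t - 0.8)/(-0.25*t^4 - 0.05*t^3 - 1.87*t^2 + 0.8*t + 4.78)^2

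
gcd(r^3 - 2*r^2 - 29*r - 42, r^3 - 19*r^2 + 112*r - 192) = 1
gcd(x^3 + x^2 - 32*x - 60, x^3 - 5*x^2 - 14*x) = x + 2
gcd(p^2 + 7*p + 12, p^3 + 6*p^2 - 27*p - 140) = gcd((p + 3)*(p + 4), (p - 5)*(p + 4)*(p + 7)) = p + 4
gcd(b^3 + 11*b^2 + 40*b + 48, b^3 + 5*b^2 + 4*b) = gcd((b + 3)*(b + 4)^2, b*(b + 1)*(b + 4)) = b + 4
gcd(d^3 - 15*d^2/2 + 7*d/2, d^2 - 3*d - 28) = d - 7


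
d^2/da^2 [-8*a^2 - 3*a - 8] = -16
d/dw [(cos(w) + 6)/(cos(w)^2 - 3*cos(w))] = (sin(w) - 18*sin(w)/cos(w)^2 + 12*tan(w))/(cos(w) - 3)^2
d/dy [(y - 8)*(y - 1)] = 2*y - 9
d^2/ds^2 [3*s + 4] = 0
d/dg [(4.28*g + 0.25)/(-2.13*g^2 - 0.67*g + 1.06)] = (9.1164*g^2 + 1.065*g + 4.7043)/(4.5369*g^4 + 2.8542*g^3 - 4.0667*g^2 - 1.4204*g + 1.1236)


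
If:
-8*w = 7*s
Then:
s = -8*w/7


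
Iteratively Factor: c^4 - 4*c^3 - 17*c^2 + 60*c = (c + 4)*(c^3 - 8*c^2 + 15*c) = (c - 3)*(c + 4)*(c^2 - 5*c) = (c - 5)*(c - 3)*(c + 4)*(c)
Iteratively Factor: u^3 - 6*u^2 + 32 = (u - 4)*(u^2 - 2*u - 8) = (u - 4)^2*(u + 2)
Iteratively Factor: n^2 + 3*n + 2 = (n + 1)*(n + 2)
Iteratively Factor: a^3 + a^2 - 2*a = (a)*(a^2 + a - 2) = a*(a - 1)*(a + 2)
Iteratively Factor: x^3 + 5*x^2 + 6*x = (x)*(x^2 + 5*x + 6) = x*(x + 2)*(x + 3)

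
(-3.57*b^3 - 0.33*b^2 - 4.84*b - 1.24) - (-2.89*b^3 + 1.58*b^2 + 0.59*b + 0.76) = -0.68*b^3 - 1.91*b^2 - 5.43*b - 2.0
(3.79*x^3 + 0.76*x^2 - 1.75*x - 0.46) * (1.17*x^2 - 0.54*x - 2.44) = 4.4343*x^5 - 1.1574*x^4 - 11.7055*x^3 - 1.4476*x^2 + 4.5184*x + 1.1224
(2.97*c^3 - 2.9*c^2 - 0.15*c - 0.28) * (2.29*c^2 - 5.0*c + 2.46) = 6.8013*c^5 - 21.491*c^4 + 21.4627*c^3 - 7.0252*c^2 + 1.031*c - 0.6888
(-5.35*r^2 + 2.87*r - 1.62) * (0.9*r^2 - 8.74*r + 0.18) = -4.815*r^4 + 49.342*r^3 - 27.5048*r^2 + 14.6754*r - 0.2916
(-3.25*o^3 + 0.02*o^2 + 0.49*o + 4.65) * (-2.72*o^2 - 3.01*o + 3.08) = 8.84*o^5 + 9.7281*o^4 - 11.403*o^3 - 14.0613*o^2 - 12.4873*o + 14.322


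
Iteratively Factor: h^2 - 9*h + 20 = (h - 4)*(h - 5)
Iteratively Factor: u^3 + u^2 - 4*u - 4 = (u + 1)*(u^2 - 4) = (u - 2)*(u + 1)*(u + 2)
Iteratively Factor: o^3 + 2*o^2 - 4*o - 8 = (o + 2)*(o^2 - 4) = (o + 2)^2*(o - 2)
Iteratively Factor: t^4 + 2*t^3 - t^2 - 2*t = (t)*(t^3 + 2*t^2 - t - 2) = t*(t + 1)*(t^2 + t - 2) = t*(t - 1)*(t + 1)*(t + 2)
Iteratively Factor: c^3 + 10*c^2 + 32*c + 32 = (c + 4)*(c^2 + 6*c + 8) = (c + 2)*(c + 4)*(c + 4)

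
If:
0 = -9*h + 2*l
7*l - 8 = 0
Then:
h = 16/63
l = 8/7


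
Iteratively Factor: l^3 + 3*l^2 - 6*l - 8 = (l - 2)*(l^2 + 5*l + 4) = (l - 2)*(l + 4)*(l + 1)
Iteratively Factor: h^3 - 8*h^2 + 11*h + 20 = (h - 5)*(h^2 - 3*h - 4) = (h - 5)*(h + 1)*(h - 4)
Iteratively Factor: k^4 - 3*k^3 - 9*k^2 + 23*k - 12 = (k - 1)*(k^3 - 2*k^2 - 11*k + 12) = (k - 1)*(k + 3)*(k^2 - 5*k + 4) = (k - 1)^2*(k + 3)*(k - 4)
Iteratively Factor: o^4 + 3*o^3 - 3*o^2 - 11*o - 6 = (o + 3)*(o^3 - 3*o - 2) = (o + 1)*(o + 3)*(o^2 - o - 2) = (o + 1)^2*(o + 3)*(o - 2)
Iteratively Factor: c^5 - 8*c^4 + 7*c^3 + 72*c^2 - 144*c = (c)*(c^4 - 8*c^3 + 7*c^2 + 72*c - 144) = c*(c - 4)*(c^3 - 4*c^2 - 9*c + 36) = c*(c - 4)^2*(c^2 - 9) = c*(c - 4)^2*(c - 3)*(c + 3)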